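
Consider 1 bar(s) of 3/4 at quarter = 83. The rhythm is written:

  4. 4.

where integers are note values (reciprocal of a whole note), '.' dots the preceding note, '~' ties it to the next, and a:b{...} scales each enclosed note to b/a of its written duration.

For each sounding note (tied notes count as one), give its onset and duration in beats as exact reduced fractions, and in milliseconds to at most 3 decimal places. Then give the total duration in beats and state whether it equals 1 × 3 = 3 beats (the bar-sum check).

1) 0.0ms=0b +1084.337ms=3/2b
2) 1084.337ms=3/2b +1084.337ms=3/2b
Σ=3b of 3 (83bpm 3/4) — PASS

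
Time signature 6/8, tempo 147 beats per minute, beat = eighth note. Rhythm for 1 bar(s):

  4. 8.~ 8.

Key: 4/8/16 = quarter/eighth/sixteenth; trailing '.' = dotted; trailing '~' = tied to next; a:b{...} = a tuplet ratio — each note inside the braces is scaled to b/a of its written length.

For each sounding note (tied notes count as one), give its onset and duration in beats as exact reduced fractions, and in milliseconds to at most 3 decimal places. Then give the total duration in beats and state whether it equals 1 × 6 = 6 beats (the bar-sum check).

1) 0.0ms=0b +1224.49ms=3b
2) 1224.49ms=3b +1224.49ms=3b
Σ=6b of 6 (147bpm 6/8) — PASS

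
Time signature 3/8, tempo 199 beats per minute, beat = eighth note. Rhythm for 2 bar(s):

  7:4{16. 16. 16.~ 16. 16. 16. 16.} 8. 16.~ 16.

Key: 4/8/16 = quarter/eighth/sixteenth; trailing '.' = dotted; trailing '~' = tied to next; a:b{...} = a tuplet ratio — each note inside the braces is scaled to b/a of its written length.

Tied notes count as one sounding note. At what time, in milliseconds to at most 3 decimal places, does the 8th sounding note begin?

note 8 onset = 9/2b = 1356.784ms

1. 0.0ms @ 0 + 129.218ms (3/7)
2. 129.218ms @ 3/7 + 129.218ms (3/7)
3. 258.435ms @ 6/7 + 258.435ms (6/7)
4. 516.87ms @ 12/7 + 129.218ms (3/7)
5. 646.088ms @ 15/7 + 129.218ms (3/7)
6. 775.305ms @ 18/7 + 129.218ms (3/7)
7. 904.523ms @ 3 + 452.261ms (3/2)
8. 1356.784ms @ 9/2 + 452.261ms (3/2)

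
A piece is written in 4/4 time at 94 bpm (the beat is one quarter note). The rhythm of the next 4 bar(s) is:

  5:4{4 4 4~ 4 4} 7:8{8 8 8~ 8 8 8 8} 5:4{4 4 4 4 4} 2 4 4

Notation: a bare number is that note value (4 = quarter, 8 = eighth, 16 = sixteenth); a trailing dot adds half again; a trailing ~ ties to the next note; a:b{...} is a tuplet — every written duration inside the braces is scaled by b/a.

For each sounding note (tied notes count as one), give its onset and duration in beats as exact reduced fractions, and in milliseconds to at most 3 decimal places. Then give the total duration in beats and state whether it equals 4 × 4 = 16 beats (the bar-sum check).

1) 0.0ms=0b +510.638ms=4/5b
2) 510.638ms=4/5b +510.638ms=4/5b
3) 1021.277ms=8/5b +1021.277ms=8/5b
4) 2042.553ms=16/5b +510.638ms=4/5b
5) 2553.191ms=4b +364.742ms=4/7b
6) 2917.933ms=32/7b +364.742ms=4/7b
7) 3282.675ms=36/7b +729.483ms=8/7b
8) 4012.158ms=44/7b +364.742ms=4/7b
9) 4376.9ms=48/7b +364.742ms=4/7b
10) 4741.641ms=52/7b +364.742ms=4/7b
11) 5106.383ms=8b +510.638ms=4/5b
12) 5617.021ms=44/5b +510.638ms=4/5b
13) 6127.66ms=48/5b +510.638ms=4/5b
14) 6638.298ms=52/5b +510.638ms=4/5b
15) 7148.936ms=56/5b +510.638ms=4/5b
16) 7659.574ms=12b +1276.596ms=2b
17) 8936.17ms=14b +638.298ms=1b
18) 9574.468ms=15b +638.298ms=1b
Σ=16b of 16 (94bpm 4/4) — PASS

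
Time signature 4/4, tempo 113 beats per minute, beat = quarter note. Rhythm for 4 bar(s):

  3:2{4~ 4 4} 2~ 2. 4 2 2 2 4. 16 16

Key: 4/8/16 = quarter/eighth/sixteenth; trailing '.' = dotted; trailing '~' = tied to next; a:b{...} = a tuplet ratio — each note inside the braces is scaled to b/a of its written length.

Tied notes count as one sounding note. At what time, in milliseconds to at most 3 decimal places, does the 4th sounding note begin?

1. 0.0ms @ 0 + 707.965ms (4/3)
2. 707.965ms @ 4/3 + 353.982ms (2/3)
3. 1061.947ms @ 2 + 2654.867ms (5)
4. 3716.814ms @ 7 + 530.973ms (1)
5. 4247.788ms @ 8 + 1061.947ms (2)
6. 5309.735ms @ 10 + 1061.947ms (2)
7. 6371.681ms @ 12 + 1061.947ms (2)
8. 7433.628ms @ 14 + 796.46ms (3/2)
9. 8230.088ms @ 31/2 + 132.743ms (1/4)
10. 8362.832ms @ 63/4 + 132.743ms (1/4)

note 4 onset = 7b = 3716.814ms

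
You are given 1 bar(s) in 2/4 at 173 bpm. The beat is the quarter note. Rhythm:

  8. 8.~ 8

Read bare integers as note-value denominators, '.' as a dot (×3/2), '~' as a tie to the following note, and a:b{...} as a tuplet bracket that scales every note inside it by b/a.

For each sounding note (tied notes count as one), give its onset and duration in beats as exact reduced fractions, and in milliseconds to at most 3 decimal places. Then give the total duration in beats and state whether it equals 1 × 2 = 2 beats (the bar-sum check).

1) 0.0ms=0b +260.116ms=3/4b
2) 260.116ms=3/4b +433.526ms=5/4b
Σ=2b of 2 (173bpm 2/4) — PASS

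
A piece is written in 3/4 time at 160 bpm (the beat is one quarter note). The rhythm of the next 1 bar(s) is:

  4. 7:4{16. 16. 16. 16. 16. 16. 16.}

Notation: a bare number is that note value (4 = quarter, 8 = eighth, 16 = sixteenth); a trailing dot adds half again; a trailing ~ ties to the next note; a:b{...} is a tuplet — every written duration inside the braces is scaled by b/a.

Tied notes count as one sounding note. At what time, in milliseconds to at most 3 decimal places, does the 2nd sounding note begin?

1. 0.0ms @ 0 + 562.5ms (3/2)
2. 562.5ms @ 3/2 + 80.357ms (3/14)
3. 642.857ms @ 12/7 + 80.357ms (3/14)
4. 723.214ms @ 27/14 + 80.357ms (3/14)
5. 803.571ms @ 15/7 + 80.357ms (3/14)
6. 883.929ms @ 33/14 + 80.357ms (3/14)
7. 964.286ms @ 18/7 + 80.357ms (3/14)
8. 1044.643ms @ 39/14 + 80.357ms (3/14)

note 2 onset = 3/2b = 562.5ms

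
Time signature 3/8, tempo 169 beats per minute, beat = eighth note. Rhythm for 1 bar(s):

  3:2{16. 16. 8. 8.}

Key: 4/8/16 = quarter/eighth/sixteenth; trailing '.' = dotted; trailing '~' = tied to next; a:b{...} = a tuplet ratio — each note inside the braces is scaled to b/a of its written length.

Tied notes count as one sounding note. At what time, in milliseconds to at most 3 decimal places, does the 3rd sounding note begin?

note 3 onset = 1b = 355.03ms

1. 0.0ms @ 0 + 177.515ms (1/2)
2. 177.515ms @ 1/2 + 177.515ms (1/2)
3. 355.03ms @ 1 + 355.03ms (1)
4. 710.059ms @ 2 + 355.03ms (1)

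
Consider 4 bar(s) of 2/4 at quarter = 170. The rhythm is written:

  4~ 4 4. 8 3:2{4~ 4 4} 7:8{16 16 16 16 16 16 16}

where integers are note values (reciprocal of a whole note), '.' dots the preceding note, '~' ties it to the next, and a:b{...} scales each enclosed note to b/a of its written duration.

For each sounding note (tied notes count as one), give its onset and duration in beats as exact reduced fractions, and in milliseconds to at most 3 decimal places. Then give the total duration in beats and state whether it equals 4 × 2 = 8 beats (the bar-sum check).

1) 0.0ms=0b +705.882ms=2b
2) 705.882ms=2b +529.412ms=3/2b
3) 1235.294ms=7/2b +176.471ms=1/2b
4) 1411.765ms=4b +470.588ms=4/3b
5) 1882.353ms=16/3b +235.294ms=2/3b
6) 2117.647ms=6b +100.84ms=2/7b
7) 2218.487ms=44/7b +100.84ms=2/7b
8) 2319.328ms=46/7b +100.84ms=2/7b
9) 2420.168ms=48/7b +100.84ms=2/7b
10) 2521.008ms=50/7b +100.84ms=2/7b
11) 2621.849ms=52/7b +100.84ms=2/7b
12) 2722.689ms=54/7b +100.84ms=2/7b
Σ=8b of 8 (170bpm 2/4) — PASS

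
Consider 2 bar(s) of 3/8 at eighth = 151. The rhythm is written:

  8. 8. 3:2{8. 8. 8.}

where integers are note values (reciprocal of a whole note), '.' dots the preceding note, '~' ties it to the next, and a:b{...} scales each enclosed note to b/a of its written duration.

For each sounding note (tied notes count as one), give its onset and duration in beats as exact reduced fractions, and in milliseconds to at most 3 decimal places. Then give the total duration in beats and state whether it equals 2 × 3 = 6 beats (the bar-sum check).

1) 0.0ms=0b +596.026ms=3/2b
2) 596.026ms=3/2b +596.026ms=3/2b
3) 1192.053ms=3b +397.351ms=1b
4) 1589.404ms=4b +397.351ms=1b
5) 1986.755ms=5b +397.351ms=1b
Σ=6b of 6 (151bpm 3/8) — PASS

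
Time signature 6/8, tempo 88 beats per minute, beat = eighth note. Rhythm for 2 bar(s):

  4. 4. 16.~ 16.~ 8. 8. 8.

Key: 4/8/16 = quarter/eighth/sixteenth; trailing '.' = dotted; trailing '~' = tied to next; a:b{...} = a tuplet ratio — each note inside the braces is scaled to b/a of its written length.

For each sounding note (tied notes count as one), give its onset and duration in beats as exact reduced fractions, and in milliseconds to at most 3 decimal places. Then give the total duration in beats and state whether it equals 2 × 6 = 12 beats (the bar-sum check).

1) 0.0ms=0b +2045.455ms=3b
2) 2045.455ms=3b +2045.455ms=3b
3) 4090.909ms=6b +2045.455ms=3b
4) 6136.364ms=9b +1022.727ms=3/2b
5) 7159.091ms=21/2b +1022.727ms=3/2b
Σ=12b of 12 (88bpm 6/8) — PASS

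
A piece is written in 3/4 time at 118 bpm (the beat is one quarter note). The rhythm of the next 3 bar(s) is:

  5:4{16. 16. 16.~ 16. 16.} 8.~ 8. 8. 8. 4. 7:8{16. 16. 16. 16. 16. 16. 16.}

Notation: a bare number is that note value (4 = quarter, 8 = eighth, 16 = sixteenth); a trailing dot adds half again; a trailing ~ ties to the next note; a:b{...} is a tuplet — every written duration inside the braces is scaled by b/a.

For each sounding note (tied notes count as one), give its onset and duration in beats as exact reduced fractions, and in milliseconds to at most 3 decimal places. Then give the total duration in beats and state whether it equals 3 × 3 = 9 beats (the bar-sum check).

1) 0.0ms=0b +152.542ms=3/10b
2) 152.542ms=3/10b +152.542ms=3/10b
3) 305.085ms=3/5b +305.085ms=3/5b
4) 610.169ms=6/5b +152.542ms=3/10b
5) 762.712ms=3/2b +762.712ms=3/2b
6) 1525.424ms=3b +381.356ms=3/4b
7) 1906.78ms=15/4b +381.356ms=3/4b
8) 2288.136ms=9/2b +762.712ms=3/2b
9) 3050.847ms=6b +217.918ms=3/7b
10) 3268.765ms=45/7b +217.918ms=3/7b
11) 3486.683ms=48/7b +217.918ms=3/7b
12) 3704.6ms=51/7b +217.918ms=3/7b
13) 3922.518ms=54/7b +217.918ms=3/7b
14) 4140.436ms=57/7b +217.918ms=3/7b
15) 4358.354ms=60/7b +217.918ms=3/7b
Σ=9b of 9 (118bpm 3/4) — PASS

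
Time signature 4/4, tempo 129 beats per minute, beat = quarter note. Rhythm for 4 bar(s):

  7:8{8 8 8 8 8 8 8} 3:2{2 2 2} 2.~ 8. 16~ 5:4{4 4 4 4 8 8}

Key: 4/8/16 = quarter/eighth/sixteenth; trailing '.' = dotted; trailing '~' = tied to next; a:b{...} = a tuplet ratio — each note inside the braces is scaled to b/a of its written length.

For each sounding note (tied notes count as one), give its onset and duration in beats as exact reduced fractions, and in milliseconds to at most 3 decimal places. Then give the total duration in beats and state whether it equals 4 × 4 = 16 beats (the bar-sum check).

1) 0.0ms=0b +265.781ms=4/7b
2) 265.781ms=4/7b +265.781ms=4/7b
3) 531.561ms=8/7b +265.781ms=4/7b
4) 797.342ms=12/7b +265.781ms=4/7b
5) 1063.123ms=16/7b +265.781ms=4/7b
6) 1328.904ms=20/7b +265.781ms=4/7b
7) 1594.684ms=24/7b +265.781ms=4/7b
8) 1860.465ms=4b +620.155ms=4/3b
9) 2480.62ms=16/3b +620.155ms=4/3b
10) 3100.775ms=20/3b +620.155ms=4/3b
11) 3720.93ms=8b +1744.186ms=15/4b
12) 5465.116ms=47/4b +488.372ms=21/20b
13) 5953.488ms=64/5b +372.093ms=4/5b
14) 6325.581ms=68/5b +372.093ms=4/5b
15) 6697.674ms=72/5b +372.093ms=4/5b
16) 7069.767ms=76/5b +186.047ms=2/5b
17) 7255.814ms=78/5b +186.047ms=2/5b
Σ=16b of 16 (129bpm 4/4) — PASS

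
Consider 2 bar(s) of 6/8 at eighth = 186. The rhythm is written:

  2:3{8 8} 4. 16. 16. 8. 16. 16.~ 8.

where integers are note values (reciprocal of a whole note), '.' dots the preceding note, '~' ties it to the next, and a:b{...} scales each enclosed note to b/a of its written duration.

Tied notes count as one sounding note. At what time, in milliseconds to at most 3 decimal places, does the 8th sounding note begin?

1. 0.0ms @ 0 + 483.871ms (3/2)
2. 483.871ms @ 3/2 + 483.871ms (3/2)
3. 967.742ms @ 3 + 967.742ms (3)
4. 1935.484ms @ 6 + 241.935ms (3/4)
5. 2177.419ms @ 27/4 + 241.935ms (3/4)
6. 2419.355ms @ 15/2 + 483.871ms (3/2)
7. 2903.226ms @ 9 + 241.935ms (3/4)
8. 3145.161ms @ 39/4 + 725.806ms (9/4)

note 8 onset = 39/4b = 3145.161ms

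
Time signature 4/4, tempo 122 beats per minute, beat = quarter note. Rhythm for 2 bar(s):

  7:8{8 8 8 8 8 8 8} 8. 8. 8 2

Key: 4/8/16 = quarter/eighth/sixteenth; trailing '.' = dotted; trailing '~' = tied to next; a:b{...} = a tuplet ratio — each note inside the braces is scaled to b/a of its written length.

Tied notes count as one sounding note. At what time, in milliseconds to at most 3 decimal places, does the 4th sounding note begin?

note 4 onset = 12/7b = 843.091ms

1. 0.0ms @ 0 + 281.03ms (4/7)
2. 281.03ms @ 4/7 + 281.03ms (4/7)
3. 562.061ms @ 8/7 + 281.03ms (4/7)
4. 843.091ms @ 12/7 + 281.03ms (4/7)
5. 1124.122ms @ 16/7 + 281.03ms (4/7)
6. 1405.152ms @ 20/7 + 281.03ms (4/7)
7. 1686.183ms @ 24/7 + 281.03ms (4/7)
8. 1967.213ms @ 4 + 368.852ms (3/4)
9. 2336.066ms @ 19/4 + 368.852ms (3/4)
10. 2704.918ms @ 11/2 + 245.902ms (1/2)
11. 2950.82ms @ 6 + 983.607ms (2)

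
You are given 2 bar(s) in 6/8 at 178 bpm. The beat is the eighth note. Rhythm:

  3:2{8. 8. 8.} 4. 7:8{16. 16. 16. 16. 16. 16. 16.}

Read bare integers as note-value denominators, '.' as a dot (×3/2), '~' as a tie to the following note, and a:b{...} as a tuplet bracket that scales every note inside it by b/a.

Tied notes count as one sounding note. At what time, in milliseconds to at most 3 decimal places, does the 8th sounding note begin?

note 8 onset = 60/7b = 2889.246ms

1. 0.0ms @ 0 + 337.079ms (1)
2. 337.079ms @ 1 + 337.079ms (1)
3. 674.157ms @ 2 + 337.079ms (1)
4. 1011.236ms @ 3 + 1011.236ms (3)
5. 2022.472ms @ 6 + 288.925ms (6/7)
6. 2311.396ms @ 48/7 + 288.925ms (6/7)
7. 2600.321ms @ 54/7 + 288.925ms (6/7)
8. 2889.246ms @ 60/7 + 288.925ms (6/7)
9. 3178.17ms @ 66/7 + 288.925ms (6/7)
10. 3467.095ms @ 72/7 + 288.925ms (6/7)
11. 3756.019ms @ 78/7 + 288.925ms (6/7)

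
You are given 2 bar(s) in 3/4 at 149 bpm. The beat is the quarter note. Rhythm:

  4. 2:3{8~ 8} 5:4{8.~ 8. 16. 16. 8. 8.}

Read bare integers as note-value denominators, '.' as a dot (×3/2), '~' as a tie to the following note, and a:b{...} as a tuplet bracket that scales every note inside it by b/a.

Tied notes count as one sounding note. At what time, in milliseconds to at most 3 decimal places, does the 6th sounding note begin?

note 6 onset = 24/5b = 1932.886ms

1. 0.0ms @ 0 + 604.027ms (3/2)
2. 604.027ms @ 3/2 + 604.027ms (3/2)
3. 1208.054ms @ 3 + 483.221ms (6/5)
4. 1691.275ms @ 21/5 + 120.805ms (3/10)
5. 1812.081ms @ 9/2 + 120.805ms (3/10)
6. 1932.886ms @ 24/5 + 241.611ms (3/5)
7. 2174.497ms @ 27/5 + 241.611ms (3/5)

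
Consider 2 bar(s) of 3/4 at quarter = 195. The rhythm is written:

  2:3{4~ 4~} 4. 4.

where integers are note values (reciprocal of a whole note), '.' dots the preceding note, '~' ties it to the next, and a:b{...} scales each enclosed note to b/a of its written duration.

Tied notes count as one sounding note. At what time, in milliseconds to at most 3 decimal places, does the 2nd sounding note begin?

1. 0.0ms @ 0 + 1384.615ms (9/2)
2. 1384.615ms @ 9/2 + 461.538ms (3/2)

note 2 onset = 9/2b = 1384.615ms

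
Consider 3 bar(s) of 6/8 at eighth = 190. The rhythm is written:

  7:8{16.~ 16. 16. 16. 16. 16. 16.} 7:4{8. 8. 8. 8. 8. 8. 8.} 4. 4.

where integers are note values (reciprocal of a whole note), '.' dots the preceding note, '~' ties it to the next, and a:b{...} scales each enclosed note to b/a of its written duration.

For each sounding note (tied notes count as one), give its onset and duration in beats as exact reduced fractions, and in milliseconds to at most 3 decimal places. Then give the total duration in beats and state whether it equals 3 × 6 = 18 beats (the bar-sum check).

1) 0.0ms=0b +541.353ms=12/7b
2) 541.353ms=12/7b +270.677ms=6/7b
3) 812.03ms=18/7b +270.677ms=6/7b
4) 1082.707ms=24/7b +270.677ms=6/7b
5) 1353.383ms=30/7b +270.677ms=6/7b
6) 1624.06ms=36/7b +270.677ms=6/7b
7) 1894.737ms=6b +270.677ms=6/7b
8) 2165.414ms=48/7b +270.677ms=6/7b
9) 2436.09ms=54/7b +270.677ms=6/7b
10) 2706.767ms=60/7b +270.677ms=6/7b
11) 2977.444ms=66/7b +270.677ms=6/7b
12) 3248.12ms=72/7b +270.677ms=6/7b
13) 3518.797ms=78/7b +270.677ms=6/7b
14) 3789.474ms=12b +947.368ms=3b
15) 4736.842ms=15b +947.368ms=3b
Σ=18b of 18 (190bpm 6/8) — PASS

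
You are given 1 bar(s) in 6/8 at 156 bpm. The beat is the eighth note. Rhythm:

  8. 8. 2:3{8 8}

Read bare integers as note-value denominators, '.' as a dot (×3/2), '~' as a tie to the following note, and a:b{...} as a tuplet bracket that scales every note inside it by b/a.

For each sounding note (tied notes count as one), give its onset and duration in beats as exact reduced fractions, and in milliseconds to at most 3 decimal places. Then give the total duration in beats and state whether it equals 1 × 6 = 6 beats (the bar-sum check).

1) 0.0ms=0b +576.923ms=3/2b
2) 576.923ms=3/2b +576.923ms=3/2b
3) 1153.846ms=3b +576.923ms=3/2b
4) 1730.769ms=9/2b +576.923ms=3/2b
Σ=6b of 6 (156bpm 6/8) — PASS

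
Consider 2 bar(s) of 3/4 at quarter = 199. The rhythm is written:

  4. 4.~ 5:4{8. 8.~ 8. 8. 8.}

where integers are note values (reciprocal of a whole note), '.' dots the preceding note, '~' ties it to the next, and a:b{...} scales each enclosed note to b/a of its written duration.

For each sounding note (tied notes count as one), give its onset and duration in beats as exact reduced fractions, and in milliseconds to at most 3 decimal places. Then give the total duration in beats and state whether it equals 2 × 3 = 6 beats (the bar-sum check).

1) 0.0ms=0b +452.261ms=3/2b
2) 452.261ms=3/2b +633.166ms=21/10b
3) 1085.427ms=18/5b +361.809ms=6/5b
4) 1447.236ms=24/5b +180.905ms=3/5b
5) 1628.141ms=27/5b +180.905ms=3/5b
Σ=6b of 6 (199bpm 3/4) — PASS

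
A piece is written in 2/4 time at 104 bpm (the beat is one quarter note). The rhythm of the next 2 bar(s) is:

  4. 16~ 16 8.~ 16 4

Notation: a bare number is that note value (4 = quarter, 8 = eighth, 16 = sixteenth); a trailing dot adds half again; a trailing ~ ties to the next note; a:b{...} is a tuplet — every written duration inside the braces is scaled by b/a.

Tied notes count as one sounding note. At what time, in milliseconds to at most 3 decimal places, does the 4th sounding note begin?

1. 0.0ms @ 0 + 865.385ms (3/2)
2. 865.385ms @ 3/2 + 288.462ms (1/2)
3. 1153.846ms @ 2 + 576.923ms (1)
4. 1730.769ms @ 3 + 576.923ms (1)

note 4 onset = 3b = 1730.769ms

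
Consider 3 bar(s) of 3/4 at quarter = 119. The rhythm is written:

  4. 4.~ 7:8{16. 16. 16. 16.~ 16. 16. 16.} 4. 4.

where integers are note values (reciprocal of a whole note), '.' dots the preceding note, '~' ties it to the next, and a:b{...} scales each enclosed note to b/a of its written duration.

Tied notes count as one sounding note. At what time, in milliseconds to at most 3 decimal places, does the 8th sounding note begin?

1. 0.0ms @ 0 + 756.303ms (3/2)
2. 756.303ms @ 3/2 + 972.389ms (27/14)
3. 1728.691ms @ 24/7 + 216.086ms (3/7)
4. 1944.778ms @ 27/7 + 216.086ms (3/7)
5. 2160.864ms @ 30/7 + 432.173ms (6/7)
6. 2593.037ms @ 36/7 + 216.086ms (3/7)
7. 2809.124ms @ 39/7 + 216.086ms (3/7)
8. 3025.21ms @ 6 + 756.303ms (3/2)
9. 3781.513ms @ 15/2 + 756.303ms (3/2)

note 8 onset = 6b = 3025.21ms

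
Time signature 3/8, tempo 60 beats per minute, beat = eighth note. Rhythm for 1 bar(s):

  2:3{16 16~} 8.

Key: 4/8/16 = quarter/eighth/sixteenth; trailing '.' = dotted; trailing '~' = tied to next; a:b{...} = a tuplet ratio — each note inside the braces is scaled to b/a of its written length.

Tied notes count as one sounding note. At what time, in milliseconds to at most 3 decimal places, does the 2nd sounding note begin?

1. 0.0ms @ 0 + 750.0ms (3/4)
2. 750.0ms @ 3/4 + 2250.0ms (9/4)

note 2 onset = 3/4b = 750.0ms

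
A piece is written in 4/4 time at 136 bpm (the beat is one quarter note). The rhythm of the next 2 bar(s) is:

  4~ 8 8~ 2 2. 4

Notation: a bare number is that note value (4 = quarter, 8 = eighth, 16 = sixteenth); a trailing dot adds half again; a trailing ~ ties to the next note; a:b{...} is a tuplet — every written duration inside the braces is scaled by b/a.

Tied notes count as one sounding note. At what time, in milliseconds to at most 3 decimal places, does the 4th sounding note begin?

note 4 onset = 7b = 3088.235ms

1. 0.0ms @ 0 + 661.765ms (3/2)
2. 661.765ms @ 3/2 + 1102.941ms (5/2)
3. 1764.706ms @ 4 + 1323.529ms (3)
4. 3088.235ms @ 7 + 441.176ms (1)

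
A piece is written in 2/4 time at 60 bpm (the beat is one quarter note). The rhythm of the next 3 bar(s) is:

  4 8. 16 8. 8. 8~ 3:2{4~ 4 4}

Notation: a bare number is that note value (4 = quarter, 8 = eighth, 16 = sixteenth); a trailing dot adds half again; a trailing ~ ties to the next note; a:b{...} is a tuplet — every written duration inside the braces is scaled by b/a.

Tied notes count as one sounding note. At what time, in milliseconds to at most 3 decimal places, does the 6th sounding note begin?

1. 0.0ms @ 0 + 1000.0ms (1)
2. 1000.0ms @ 1 + 750.0ms (3/4)
3. 1750.0ms @ 7/4 + 250.0ms (1/4)
4. 2000.0ms @ 2 + 750.0ms (3/4)
5. 2750.0ms @ 11/4 + 750.0ms (3/4)
6. 3500.0ms @ 7/2 + 1833.333ms (11/6)
7. 5333.333ms @ 16/3 + 666.667ms (2/3)

note 6 onset = 7/2b = 3500.0ms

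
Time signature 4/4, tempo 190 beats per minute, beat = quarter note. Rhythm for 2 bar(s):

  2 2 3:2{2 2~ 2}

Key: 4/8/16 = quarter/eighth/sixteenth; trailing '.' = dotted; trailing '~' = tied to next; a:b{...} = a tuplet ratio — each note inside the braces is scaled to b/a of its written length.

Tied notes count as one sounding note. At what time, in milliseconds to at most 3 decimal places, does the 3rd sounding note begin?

note 3 onset = 4b = 1263.158ms

1. 0.0ms @ 0 + 631.579ms (2)
2. 631.579ms @ 2 + 631.579ms (2)
3. 1263.158ms @ 4 + 421.053ms (4/3)
4. 1684.211ms @ 16/3 + 842.105ms (8/3)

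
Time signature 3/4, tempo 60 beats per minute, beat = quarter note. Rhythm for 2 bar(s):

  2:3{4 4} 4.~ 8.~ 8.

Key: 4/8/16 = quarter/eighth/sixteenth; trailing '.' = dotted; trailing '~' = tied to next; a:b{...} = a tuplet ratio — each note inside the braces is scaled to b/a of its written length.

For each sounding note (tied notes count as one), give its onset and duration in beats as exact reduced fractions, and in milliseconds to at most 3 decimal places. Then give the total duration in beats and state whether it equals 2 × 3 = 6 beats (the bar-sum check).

1) 0.0ms=0b +1500.0ms=3/2b
2) 1500.0ms=3/2b +1500.0ms=3/2b
3) 3000.0ms=3b +3000.0ms=3b
Σ=6b of 6 (60bpm 3/4) — PASS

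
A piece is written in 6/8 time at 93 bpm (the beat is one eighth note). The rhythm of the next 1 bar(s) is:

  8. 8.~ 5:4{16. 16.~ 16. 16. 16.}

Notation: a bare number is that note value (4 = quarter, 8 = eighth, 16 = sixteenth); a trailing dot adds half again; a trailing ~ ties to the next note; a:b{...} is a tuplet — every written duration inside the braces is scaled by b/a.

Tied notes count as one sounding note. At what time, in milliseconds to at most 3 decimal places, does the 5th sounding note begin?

note 5 onset = 27/5b = 3483.871ms

1. 0.0ms @ 0 + 967.742ms (3/2)
2. 967.742ms @ 3/2 + 1354.839ms (21/10)
3. 2322.581ms @ 18/5 + 774.194ms (6/5)
4. 3096.774ms @ 24/5 + 387.097ms (3/5)
5. 3483.871ms @ 27/5 + 387.097ms (3/5)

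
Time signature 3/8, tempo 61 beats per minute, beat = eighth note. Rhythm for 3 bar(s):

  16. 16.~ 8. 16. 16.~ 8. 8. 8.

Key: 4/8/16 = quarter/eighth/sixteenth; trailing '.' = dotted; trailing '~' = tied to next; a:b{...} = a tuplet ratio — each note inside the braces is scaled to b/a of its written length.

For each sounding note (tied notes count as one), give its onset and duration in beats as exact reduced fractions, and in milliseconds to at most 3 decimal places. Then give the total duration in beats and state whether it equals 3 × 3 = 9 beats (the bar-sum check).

1) 0.0ms=0b +737.705ms=3/4b
2) 737.705ms=3/4b +2213.115ms=9/4b
3) 2950.82ms=3b +737.705ms=3/4b
4) 3688.525ms=15/4b +2213.115ms=9/4b
5) 5901.639ms=6b +1475.41ms=3/2b
6) 7377.049ms=15/2b +1475.41ms=3/2b
Σ=9b of 9 (61bpm 3/8) — PASS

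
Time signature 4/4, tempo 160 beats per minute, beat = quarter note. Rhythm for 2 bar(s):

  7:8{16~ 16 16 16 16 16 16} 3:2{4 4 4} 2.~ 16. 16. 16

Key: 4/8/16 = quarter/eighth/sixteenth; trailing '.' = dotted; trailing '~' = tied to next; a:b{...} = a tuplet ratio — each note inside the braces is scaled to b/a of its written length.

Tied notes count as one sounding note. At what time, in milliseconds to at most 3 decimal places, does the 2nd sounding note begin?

note 2 onset = 4/7b = 214.286ms

1. 0.0ms @ 0 + 214.286ms (4/7)
2. 214.286ms @ 4/7 + 107.143ms (2/7)
3. 321.429ms @ 6/7 + 107.143ms (2/7)
4. 428.571ms @ 8/7 + 107.143ms (2/7)
5. 535.714ms @ 10/7 + 107.143ms (2/7)
6. 642.857ms @ 12/7 + 107.143ms (2/7)
7. 750.0ms @ 2 + 250.0ms (2/3)
8. 1000.0ms @ 8/3 + 250.0ms (2/3)
9. 1250.0ms @ 10/3 + 250.0ms (2/3)
10. 1500.0ms @ 4 + 1265.625ms (27/8)
11. 2765.625ms @ 59/8 + 140.625ms (3/8)
12. 2906.25ms @ 31/4 + 93.75ms (1/4)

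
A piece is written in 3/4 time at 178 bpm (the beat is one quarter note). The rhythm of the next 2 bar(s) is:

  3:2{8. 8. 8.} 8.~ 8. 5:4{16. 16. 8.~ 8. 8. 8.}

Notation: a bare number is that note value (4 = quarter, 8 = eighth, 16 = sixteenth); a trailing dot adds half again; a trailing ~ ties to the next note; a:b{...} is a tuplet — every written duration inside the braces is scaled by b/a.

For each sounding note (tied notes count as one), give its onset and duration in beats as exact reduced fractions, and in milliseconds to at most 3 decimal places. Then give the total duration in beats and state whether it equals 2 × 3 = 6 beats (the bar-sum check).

1) 0.0ms=0b +168.539ms=1/2b
2) 168.539ms=1/2b +168.539ms=1/2b
3) 337.079ms=1b +168.539ms=1/2b
4) 505.618ms=3/2b +505.618ms=3/2b
5) 1011.236ms=3b +101.124ms=3/10b
6) 1112.36ms=33/10b +101.124ms=3/10b
7) 1213.483ms=18/5b +404.494ms=6/5b
8) 1617.978ms=24/5b +202.247ms=3/5b
9) 1820.225ms=27/5b +202.247ms=3/5b
Σ=6b of 6 (178bpm 3/4) — PASS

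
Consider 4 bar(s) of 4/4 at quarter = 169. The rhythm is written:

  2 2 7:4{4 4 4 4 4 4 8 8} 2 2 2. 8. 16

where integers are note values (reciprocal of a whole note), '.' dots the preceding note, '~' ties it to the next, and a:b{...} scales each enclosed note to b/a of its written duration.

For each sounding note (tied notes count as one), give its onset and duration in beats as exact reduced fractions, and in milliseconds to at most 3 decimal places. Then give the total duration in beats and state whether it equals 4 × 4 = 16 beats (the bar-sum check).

1) 0.0ms=0b +710.059ms=2b
2) 710.059ms=2b +710.059ms=2b
3) 1420.118ms=4b +202.874ms=4/7b
4) 1622.992ms=32/7b +202.874ms=4/7b
5) 1825.866ms=36/7b +202.874ms=4/7b
6) 2028.74ms=40/7b +202.874ms=4/7b
7) 2231.615ms=44/7b +202.874ms=4/7b
8) 2434.489ms=48/7b +202.874ms=4/7b
9) 2637.363ms=52/7b +101.437ms=2/7b
10) 2738.8ms=54/7b +101.437ms=2/7b
11) 2840.237ms=8b +710.059ms=2b
12) 3550.296ms=10b +710.059ms=2b
13) 4260.355ms=12b +1065.089ms=3b
14) 5325.444ms=15b +266.272ms=3/4b
15) 5591.716ms=63/4b +88.757ms=1/4b
Σ=16b of 16 (169bpm 4/4) — PASS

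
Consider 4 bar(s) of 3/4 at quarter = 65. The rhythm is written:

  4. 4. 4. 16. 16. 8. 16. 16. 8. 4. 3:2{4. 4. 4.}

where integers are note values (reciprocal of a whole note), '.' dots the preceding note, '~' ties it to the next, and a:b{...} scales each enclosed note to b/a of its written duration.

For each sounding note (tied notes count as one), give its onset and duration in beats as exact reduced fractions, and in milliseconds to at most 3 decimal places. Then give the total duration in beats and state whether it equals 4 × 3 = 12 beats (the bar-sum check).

1) 0.0ms=0b +1384.615ms=3/2b
2) 1384.615ms=3/2b +1384.615ms=3/2b
3) 2769.231ms=3b +1384.615ms=3/2b
4) 4153.846ms=9/2b +346.154ms=3/8b
5) 4500.0ms=39/8b +346.154ms=3/8b
6) 4846.154ms=21/4b +692.308ms=3/4b
7) 5538.462ms=6b +346.154ms=3/8b
8) 5884.615ms=51/8b +346.154ms=3/8b
9) 6230.769ms=27/4b +692.308ms=3/4b
10) 6923.077ms=15/2b +1384.615ms=3/2b
11) 8307.692ms=9b +923.077ms=1b
12) 9230.769ms=10b +923.077ms=1b
13) 10153.846ms=11b +923.077ms=1b
Σ=12b of 12 (65bpm 3/4) — PASS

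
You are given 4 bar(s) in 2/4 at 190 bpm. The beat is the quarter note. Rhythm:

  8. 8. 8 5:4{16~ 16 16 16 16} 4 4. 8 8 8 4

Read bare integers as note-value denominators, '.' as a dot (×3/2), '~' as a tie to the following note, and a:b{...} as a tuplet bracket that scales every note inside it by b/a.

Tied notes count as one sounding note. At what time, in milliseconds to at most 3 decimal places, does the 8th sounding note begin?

note 8 onset = 3b = 947.368ms

1. 0.0ms @ 0 + 236.842ms (3/4)
2. 236.842ms @ 3/4 + 236.842ms (3/4)
3. 473.684ms @ 3/2 + 157.895ms (1/2)
4. 631.579ms @ 2 + 126.316ms (2/5)
5. 757.895ms @ 12/5 + 63.158ms (1/5)
6. 821.053ms @ 13/5 + 63.158ms (1/5)
7. 884.211ms @ 14/5 + 63.158ms (1/5)
8. 947.368ms @ 3 + 315.789ms (1)
9. 1263.158ms @ 4 + 473.684ms (3/2)
10. 1736.842ms @ 11/2 + 157.895ms (1/2)
11. 1894.737ms @ 6 + 157.895ms (1/2)
12. 2052.632ms @ 13/2 + 157.895ms (1/2)
13. 2210.526ms @ 7 + 315.789ms (1)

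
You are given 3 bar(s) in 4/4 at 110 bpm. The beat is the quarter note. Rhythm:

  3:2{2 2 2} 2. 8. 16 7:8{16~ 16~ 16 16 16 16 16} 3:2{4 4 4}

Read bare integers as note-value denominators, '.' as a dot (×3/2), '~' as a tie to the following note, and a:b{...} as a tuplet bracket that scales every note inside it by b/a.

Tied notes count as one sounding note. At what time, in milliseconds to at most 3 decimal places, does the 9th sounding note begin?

note 9 onset = 64/7b = 4987.013ms

1. 0.0ms @ 0 + 727.273ms (4/3)
2. 727.273ms @ 4/3 + 727.273ms (4/3)
3. 1454.545ms @ 8/3 + 727.273ms (4/3)
4. 2181.818ms @ 4 + 1636.364ms (3)
5. 3818.182ms @ 7 + 409.091ms (3/4)
6. 4227.273ms @ 31/4 + 136.364ms (1/4)
7. 4363.636ms @ 8 + 467.532ms (6/7)
8. 4831.169ms @ 62/7 + 155.844ms (2/7)
9. 4987.013ms @ 64/7 + 155.844ms (2/7)
10. 5142.857ms @ 66/7 + 155.844ms (2/7)
11. 5298.701ms @ 68/7 + 155.844ms (2/7)
12. 5454.545ms @ 10 + 363.636ms (2/3)
13. 5818.182ms @ 32/3 + 363.636ms (2/3)
14. 6181.818ms @ 34/3 + 363.636ms (2/3)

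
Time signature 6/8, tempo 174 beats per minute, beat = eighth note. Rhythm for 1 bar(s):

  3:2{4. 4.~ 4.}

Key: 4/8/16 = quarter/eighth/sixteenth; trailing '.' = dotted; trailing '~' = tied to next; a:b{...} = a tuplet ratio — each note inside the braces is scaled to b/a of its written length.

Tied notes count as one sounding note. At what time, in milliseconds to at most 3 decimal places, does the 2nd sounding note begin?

1. 0.0ms @ 0 + 689.655ms (2)
2. 689.655ms @ 2 + 1379.31ms (4)

note 2 onset = 2b = 689.655ms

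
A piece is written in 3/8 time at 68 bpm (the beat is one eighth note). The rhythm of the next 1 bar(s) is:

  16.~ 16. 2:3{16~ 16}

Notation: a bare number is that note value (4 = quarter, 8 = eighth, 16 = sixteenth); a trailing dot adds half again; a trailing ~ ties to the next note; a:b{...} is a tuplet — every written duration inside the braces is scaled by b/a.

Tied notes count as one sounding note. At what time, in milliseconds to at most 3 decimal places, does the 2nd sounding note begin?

1. 0.0ms @ 0 + 1323.529ms (3/2)
2. 1323.529ms @ 3/2 + 1323.529ms (3/2)

note 2 onset = 3/2b = 1323.529ms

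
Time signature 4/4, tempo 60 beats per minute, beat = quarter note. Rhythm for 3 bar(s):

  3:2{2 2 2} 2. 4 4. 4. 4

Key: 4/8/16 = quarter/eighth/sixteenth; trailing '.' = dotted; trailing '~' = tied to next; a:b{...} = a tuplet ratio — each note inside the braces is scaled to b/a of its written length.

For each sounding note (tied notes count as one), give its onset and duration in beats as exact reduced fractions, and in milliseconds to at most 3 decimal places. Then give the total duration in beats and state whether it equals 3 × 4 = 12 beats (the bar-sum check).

1) 0.0ms=0b +1333.333ms=4/3b
2) 1333.333ms=4/3b +1333.333ms=4/3b
3) 2666.667ms=8/3b +1333.333ms=4/3b
4) 4000.0ms=4b +3000.0ms=3b
5) 7000.0ms=7b +1000.0ms=1b
6) 8000.0ms=8b +1500.0ms=3/2b
7) 9500.0ms=19/2b +1500.0ms=3/2b
8) 11000.0ms=11b +1000.0ms=1b
Σ=12b of 12 (60bpm 4/4) — PASS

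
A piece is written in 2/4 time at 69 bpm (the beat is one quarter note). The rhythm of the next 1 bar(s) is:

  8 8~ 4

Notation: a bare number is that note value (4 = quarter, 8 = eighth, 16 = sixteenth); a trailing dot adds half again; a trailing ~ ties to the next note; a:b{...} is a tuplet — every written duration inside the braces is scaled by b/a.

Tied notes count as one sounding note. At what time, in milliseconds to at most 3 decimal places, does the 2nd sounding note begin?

note 2 onset = 1/2b = 434.783ms

1. 0.0ms @ 0 + 434.783ms (1/2)
2. 434.783ms @ 1/2 + 1304.348ms (3/2)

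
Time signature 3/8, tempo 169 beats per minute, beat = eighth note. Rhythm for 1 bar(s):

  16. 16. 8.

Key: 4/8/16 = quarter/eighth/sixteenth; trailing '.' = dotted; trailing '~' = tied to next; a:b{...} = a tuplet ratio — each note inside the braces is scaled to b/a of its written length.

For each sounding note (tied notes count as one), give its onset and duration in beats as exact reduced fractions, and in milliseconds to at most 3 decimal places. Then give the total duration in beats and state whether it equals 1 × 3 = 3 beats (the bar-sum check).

1) 0.0ms=0b +266.272ms=3/4b
2) 266.272ms=3/4b +266.272ms=3/4b
3) 532.544ms=3/2b +532.544ms=3/2b
Σ=3b of 3 (169bpm 3/8) — PASS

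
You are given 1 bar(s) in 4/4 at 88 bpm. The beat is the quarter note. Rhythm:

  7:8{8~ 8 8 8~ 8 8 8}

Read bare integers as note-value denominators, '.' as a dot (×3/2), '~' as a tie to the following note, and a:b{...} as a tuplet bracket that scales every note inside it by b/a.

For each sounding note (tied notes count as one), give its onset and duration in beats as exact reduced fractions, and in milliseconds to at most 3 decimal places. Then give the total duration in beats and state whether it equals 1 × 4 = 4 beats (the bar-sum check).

1) 0.0ms=0b +779.221ms=8/7b
2) 779.221ms=8/7b +389.61ms=4/7b
3) 1168.831ms=12/7b +779.221ms=8/7b
4) 1948.052ms=20/7b +389.61ms=4/7b
5) 2337.662ms=24/7b +389.61ms=4/7b
Σ=4b of 4 (88bpm 4/4) — PASS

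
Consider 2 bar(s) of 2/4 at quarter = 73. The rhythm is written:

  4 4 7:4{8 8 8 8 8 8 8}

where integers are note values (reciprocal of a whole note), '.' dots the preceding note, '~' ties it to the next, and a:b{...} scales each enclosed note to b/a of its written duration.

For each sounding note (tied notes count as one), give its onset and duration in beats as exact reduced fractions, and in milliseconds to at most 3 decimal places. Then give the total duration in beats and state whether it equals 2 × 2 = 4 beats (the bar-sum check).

1) 0.0ms=0b +821.918ms=1b
2) 821.918ms=1b +821.918ms=1b
3) 1643.836ms=2b +234.834ms=2/7b
4) 1878.669ms=16/7b +234.834ms=2/7b
5) 2113.503ms=18/7b +234.834ms=2/7b
6) 2348.337ms=20/7b +234.834ms=2/7b
7) 2583.17ms=22/7b +234.834ms=2/7b
8) 2818.004ms=24/7b +234.834ms=2/7b
9) 3052.838ms=26/7b +234.834ms=2/7b
Σ=4b of 4 (73bpm 2/4) — PASS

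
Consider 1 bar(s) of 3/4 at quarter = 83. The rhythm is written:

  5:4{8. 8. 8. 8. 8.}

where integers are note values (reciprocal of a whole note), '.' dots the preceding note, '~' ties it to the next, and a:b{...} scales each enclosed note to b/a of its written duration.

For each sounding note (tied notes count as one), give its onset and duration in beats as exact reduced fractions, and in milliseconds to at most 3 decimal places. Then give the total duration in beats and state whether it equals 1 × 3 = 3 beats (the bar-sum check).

1) 0.0ms=0b +433.735ms=3/5b
2) 433.735ms=3/5b +433.735ms=3/5b
3) 867.47ms=6/5b +433.735ms=3/5b
4) 1301.205ms=9/5b +433.735ms=3/5b
5) 1734.94ms=12/5b +433.735ms=3/5b
Σ=3b of 3 (83bpm 3/4) — PASS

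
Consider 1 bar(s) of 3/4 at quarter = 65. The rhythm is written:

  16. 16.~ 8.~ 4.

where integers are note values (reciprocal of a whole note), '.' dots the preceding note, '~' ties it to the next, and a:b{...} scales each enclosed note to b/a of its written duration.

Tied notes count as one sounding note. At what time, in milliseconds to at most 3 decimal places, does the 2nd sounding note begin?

1. 0.0ms @ 0 + 346.154ms (3/8)
2. 346.154ms @ 3/8 + 2423.077ms (21/8)

note 2 onset = 3/8b = 346.154ms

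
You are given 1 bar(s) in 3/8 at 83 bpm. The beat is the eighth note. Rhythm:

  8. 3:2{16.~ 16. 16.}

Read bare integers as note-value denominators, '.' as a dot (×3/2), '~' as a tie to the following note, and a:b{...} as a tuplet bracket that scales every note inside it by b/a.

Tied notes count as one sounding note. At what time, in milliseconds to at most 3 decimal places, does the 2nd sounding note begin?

note 2 onset = 3/2b = 1084.337ms

1. 0.0ms @ 0 + 1084.337ms (3/2)
2. 1084.337ms @ 3/2 + 722.892ms (1)
3. 1807.229ms @ 5/2 + 361.446ms (1/2)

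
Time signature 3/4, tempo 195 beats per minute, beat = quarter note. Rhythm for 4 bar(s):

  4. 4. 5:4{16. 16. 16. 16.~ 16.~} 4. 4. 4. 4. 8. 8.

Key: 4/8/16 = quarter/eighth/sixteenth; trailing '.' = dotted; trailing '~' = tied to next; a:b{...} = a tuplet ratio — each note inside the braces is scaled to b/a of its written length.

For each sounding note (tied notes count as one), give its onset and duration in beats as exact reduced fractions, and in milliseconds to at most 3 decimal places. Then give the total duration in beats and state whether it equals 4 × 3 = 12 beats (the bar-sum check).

1) 0.0ms=0b +461.538ms=3/2b
2) 461.538ms=3/2b +461.538ms=3/2b
3) 923.077ms=3b +92.308ms=3/10b
4) 1015.385ms=33/10b +92.308ms=3/10b
5) 1107.692ms=18/5b +92.308ms=3/10b
6) 1200.0ms=39/10b +646.154ms=21/10b
7) 1846.154ms=6b +461.538ms=3/2b
8) 2307.692ms=15/2b +461.538ms=3/2b
9) 2769.231ms=9b +461.538ms=3/2b
10) 3230.769ms=21/2b +230.769ms=3/4b
11) 3461.538ms=45/4b +230.769ms=3/4b
Σ=12b of 12 (195bpm 3/4) — PASS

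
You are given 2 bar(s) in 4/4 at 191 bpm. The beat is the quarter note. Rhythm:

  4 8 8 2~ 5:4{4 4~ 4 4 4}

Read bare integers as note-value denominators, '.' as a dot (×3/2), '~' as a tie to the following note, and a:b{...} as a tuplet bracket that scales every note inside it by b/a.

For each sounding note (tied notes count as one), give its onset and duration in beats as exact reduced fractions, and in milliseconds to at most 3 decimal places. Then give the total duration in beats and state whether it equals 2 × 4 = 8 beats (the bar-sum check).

1) 0.0ms=0b +314.136ms=1b
2) 314.136ms=1b +157.068ms=1/2b
3) 471.204ms=3/2b +157.068ms=1/2b
4) 628.272ms=2b +879.581ms=14/5b
5) 1507.853ms=24/5b +502.618ms=8/5b
6) 2010.471ms=32/5b +251.309ms=4/5b
7) 2261.78ms=36/5b +251.309ms=4/5b
Σ=8b of 8 (191bpm 4/4) — PASS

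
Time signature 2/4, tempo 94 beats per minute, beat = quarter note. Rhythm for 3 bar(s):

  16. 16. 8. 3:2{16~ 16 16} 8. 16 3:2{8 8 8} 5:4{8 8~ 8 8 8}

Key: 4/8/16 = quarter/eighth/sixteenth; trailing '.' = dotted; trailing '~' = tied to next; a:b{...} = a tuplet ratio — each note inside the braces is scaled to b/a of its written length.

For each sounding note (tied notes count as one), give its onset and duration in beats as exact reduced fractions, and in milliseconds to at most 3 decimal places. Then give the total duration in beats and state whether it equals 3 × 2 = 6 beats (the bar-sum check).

1) 0.0ms=0b +239.362ms=3/8b
2) 239.362ms=3/8b +239.362ms=3/8b
3) 478.723ms=3/4b +478.723ms=3/4b
4) 957.447ms=3/2b +212.766ms=1/3b
5) 1170.213ms=11/6b +106.383ms=1/6b
6) 1276.596ms=2b +478.723ms=3/4b
7) 1755.319ms=11/4b +159.574ms=1/4b
8) 1914.894ms=3b +212.766ms=1/3b
9) 2127.66ms=10/3b +212.766ms=1/3b
10) 2340.426ms=11/3b +212.766ms=1/3b
11) 2553.191ms=4b +255.319ms=2/5b
12) 2808.511ms=22/5b +510.638ms=4/5b
13) 3319.149ms=26/5b +255.319ms=2/5b
14) 3574.468ms=28/5b +255.319ms=2/5b
Σ=6b of 6 (94bpm 2/4) — PASS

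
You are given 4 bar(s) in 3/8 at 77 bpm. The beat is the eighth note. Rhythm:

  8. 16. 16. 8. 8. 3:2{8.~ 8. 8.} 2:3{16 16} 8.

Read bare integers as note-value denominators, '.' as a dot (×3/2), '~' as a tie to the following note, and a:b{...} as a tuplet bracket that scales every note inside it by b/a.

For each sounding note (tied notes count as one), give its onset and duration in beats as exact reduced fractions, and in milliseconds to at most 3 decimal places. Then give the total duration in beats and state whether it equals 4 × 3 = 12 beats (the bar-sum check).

1) 0.0ms=0b +1168.831ms=3/2b
2) 1168.831ms=3/2b +584.416ms=3/4b
3) 1753.247ms=9/4b +584.416ms=3/4b
4) 2337.662ms=3b +1168.831ms=3/2b
5) 3506.494ms=9/2b +1168.831ms=3/2b
6) 4675.325ms=6b +1558.442ms=2b
7) 6233.766ms=8b +779.221ms=1b
8) 7012.987ms=9b +584.416ms=3/4b
9) 7597.403ms=39/4b +584.416ms=3/4b
10) 8181.818ms=21/2b +1168.831ms=3/2b
Σ=12b of 12 (77bpm 3/8) — PASS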